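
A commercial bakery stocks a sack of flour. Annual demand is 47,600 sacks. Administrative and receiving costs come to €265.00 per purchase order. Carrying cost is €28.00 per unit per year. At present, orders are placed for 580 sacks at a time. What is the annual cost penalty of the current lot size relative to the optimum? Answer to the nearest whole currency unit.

EOQ = √(2DS/H) = √(2 × 47,600 × 265 / 28) ≈ 949.21.
Cost at Q* = (D/Q*)S + (Q*/2)H = √(2DSH) ≈ €26,577.89.
Cost at Q = 580: (47,600/580)×265 + (580/2)×28 = €21,748.28 + €8,120.00 = €29,868.28.
Excess = €29,868.28 − €26,577.89 = €3,290.39.

Extra cost ≈ €3,290 per year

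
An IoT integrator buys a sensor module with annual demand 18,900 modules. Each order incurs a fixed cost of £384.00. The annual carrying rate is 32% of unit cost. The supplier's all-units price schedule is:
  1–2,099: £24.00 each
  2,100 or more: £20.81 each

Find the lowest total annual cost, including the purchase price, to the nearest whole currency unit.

Holding cost per unit per year at price C is H = 0.32·C.
For each price level, check whether its EOQ is feasible; otherwise the best quantity at that price is the breakpoint.
EOQ at £24.00 = 1374.8 (feasible in tier 1): TC = 18,900×£24.00 + (18,900/1374.8)×384 + (1374.8/2)×0.32×£24.00 = £464,158.25.
EOQ at £20.81 = 1476.4 < 2100, so use break Q=2100: TC = 18,900×£20.81 + (18,900/2100.0)×384 + (2100.0/2)×0.32×£20.81 = £403,757.16.
Lowest total cost among the candidates is at Q = 2100.0.

TC* ≈ £403,757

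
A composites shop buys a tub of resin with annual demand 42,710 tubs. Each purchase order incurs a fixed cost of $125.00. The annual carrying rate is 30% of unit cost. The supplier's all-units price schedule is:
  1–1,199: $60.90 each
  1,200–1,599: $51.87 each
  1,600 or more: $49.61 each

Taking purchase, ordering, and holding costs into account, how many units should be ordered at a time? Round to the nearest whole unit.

Q* ≈ 1,600 tubs

Holding cost per unit per year at price C is H = 0.30·C.
Candidates are each tier's EOQ (if it falls in that tier) and each price-break quantity.
EOQ at $60.90 = 764.5 (feasible in tier 1): TC = 42,710×$60.90 + (42,710/764.5)×125 + (764.5/2)×0.30×$60.90 = $2,615,006.03.
EOQ at $51.87 = 828.4 < 1200, so use break Q=1200: TC = 42,710×$51.87 + (42,710/1200.0)×125 + (1200.0/2)×0.30×$51.87 = $2,229,153.26.
EOQ at $49.61 = 847.0 < 1600, so use break Q=1600: TC = 42,710×$49.61 + (42,710/1600.0)×125 + (1600.0/2)×0.30×$49.61 = $2,134,086.22.
Lowest total cost is $2,134,086.22 at Q = 1600.0.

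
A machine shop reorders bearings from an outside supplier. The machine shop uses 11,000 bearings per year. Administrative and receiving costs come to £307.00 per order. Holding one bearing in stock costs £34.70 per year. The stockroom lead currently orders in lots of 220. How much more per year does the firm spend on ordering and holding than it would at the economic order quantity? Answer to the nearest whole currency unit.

EOQ = √(2DS/H) = √(2 × 11,000 × 307 / 34.7) ≈ 441.18.
Cost at Q* = (D/Q*)S + (Q*/2)H = √(2DSH) ≈ £15,308.95.
Cost at Q = 220: (11,000/220)×307 + (220/2)×34.7 = £15,350.00 + £3,817.00 = £19,167.00.
Excess = £19,167.00 − £15,308.95 = £3,858.05.

Extra cost ≈ £3,858 per year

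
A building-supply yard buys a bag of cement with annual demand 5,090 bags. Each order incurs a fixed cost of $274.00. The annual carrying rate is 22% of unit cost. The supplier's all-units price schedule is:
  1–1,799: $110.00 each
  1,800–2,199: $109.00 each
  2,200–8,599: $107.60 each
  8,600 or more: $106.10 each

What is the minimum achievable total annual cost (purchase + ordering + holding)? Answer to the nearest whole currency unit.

TC* ≈ $568,116

Holding cost per unit per year at price C is H = 0.22·C.
Candidates are each tier's EOQ (if it falls in that tier) and each price-break quantity.
EOQ at $110.00 = 339.5 (feasible in tier 1): TC = 5,090×$110.00 + (5,090/339.5)×274 + (339.5/2)×0.22×$110.00 = $568,115.93.
EOQ at $109.00 = 341.1 < 1800, so use break Q=1800: TC = 5,090×$109.00 + (5,090/1800.0)×274 + (1800.0/2)×0.22×$109.00 = $577,166.81.
EOQ at $107.60 = 343.3 < 2200, so use break Q=2200: TC = 5,090×$107.60 + (5,090/2200.0)×274 + (2200.0/2)×0.22×$107.60 = $574,357.14.
EOQ at $106.10 = 345.7 < 8600, so use break Q=8600: TC = 5,090×$106.10 + (5,090/8600.0)×274 + (8600.0/2)×0.22×$106.10 = $640,581.77.
Lowest total cost among the candidates is at Q = 339.5.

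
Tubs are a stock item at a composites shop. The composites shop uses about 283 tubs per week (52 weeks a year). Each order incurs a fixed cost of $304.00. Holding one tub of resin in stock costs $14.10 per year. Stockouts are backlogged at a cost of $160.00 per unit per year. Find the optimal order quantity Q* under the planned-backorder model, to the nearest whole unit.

Q* ≈ 831 tubs

Annual demand D = 283 × 52 = 14,716.
With planned backorders, Q* = √(2DS/H) · √((H+B)/B).
√(2DS/H) = √(2 × 14,716 × 304 / 14.1) = 796.594.
√((H+B)/B) = √((14.1+160)/160) = 1.0431.
Q* ≈ 830.953.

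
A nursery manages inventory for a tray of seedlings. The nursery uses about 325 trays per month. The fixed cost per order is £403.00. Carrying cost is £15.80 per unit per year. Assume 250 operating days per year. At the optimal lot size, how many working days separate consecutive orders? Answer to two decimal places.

Annual demand D = 325 × 12 = 3,900.
Q* = √(2DS/H) = √(2 × 3,900 × 403 / 15.8) ≈ 446.04.
Cycle time = Q*/D × 250 = 446.04 / 3,900 × 250 ≈ 28.592 days.

T ≈ 28.59 days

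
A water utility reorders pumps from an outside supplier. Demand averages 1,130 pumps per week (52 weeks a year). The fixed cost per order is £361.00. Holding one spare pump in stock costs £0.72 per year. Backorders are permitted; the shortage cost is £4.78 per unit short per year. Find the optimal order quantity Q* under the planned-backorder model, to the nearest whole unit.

Annual demand D = 1,130 × 52 = 58,760.
With planned backorders, Q* = √(2DS/H) · √((H+B)/B).
√(2DS/H) = √(2 × 58,760 × 361 / 0.72) = 7676.146.
√((H+B)/B) = √((0.72+4.78)/4.78) = 1.0727.
Q* ≈ 8233.996.

Q* ≈ 8,234 pumps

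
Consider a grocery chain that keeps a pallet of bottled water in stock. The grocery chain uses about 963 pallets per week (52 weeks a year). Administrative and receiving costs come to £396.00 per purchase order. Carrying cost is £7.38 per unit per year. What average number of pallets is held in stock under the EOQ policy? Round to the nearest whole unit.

Average inventory ≈ 1,159 pallets

Annual demand D = 963 × 52 = 50,076.
Q* = √(2DS/H) = √(2 × 50,076 × 396 / 7.38) ≈ 2318.19.
Average inventory = Q*/2 ≈ 2318.19 / 2 = 1159.096.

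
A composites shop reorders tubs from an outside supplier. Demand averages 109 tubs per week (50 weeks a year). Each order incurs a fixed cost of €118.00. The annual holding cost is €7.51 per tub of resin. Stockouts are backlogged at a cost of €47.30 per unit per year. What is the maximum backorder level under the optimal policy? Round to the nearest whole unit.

Annual demand D = 109 × 50 = 5,450.
With planned backorders, Q* = √(2DS/H) · √((H+B)/B).
√(2DS/H) = √(2 × 5,450 × 118 / 7.51) = 413.842.
√((H+B)/B) = √((7.51+47.3)/47.3) = 1.0765.
Q* ≈ 445.486.
S* = Q* · H/(H+B) = 445.486 × 7.51/54.81 ≈ 61.040.

S* ≈ 61 tubs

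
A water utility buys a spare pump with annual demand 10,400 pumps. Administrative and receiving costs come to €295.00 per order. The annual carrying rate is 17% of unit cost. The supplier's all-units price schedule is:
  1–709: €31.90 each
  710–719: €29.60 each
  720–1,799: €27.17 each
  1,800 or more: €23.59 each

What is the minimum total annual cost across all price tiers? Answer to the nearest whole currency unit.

Holding cost per unit per year at price C is H = 0.17·C.
Evaluate total cost at each tier's feasible EOQ or, if the EOQ is below the tier, at the tier's minimum quantity.
Tier 1 (€31.90): EOQ = 1063.7 exceeds tier's upper bound 709, so this tier is dominated.
Tier 2 (€29.60): EOQ = 1104.3 exceeds tier's upper bound 719, so this tier is dominated.
EOQ at €27.17 = 1152.6 (feasible in tier 3): TC = 10,400×€27.17 + (10,400/1152.6)×295 + (1152.6/2)×0.17×€27.17 = €287,891.68.
EOQ at €23.59 = 1237.0 < 1800, so use break Q=1800: TC = 10,400×€23.59 + (10,400/1800.0)×295 + (1800.0/2)×0.17×€23.59 = €250,649.71.
Lowest total cost among the candidates is at Q = 1800.0.

TC* ≈ €250,650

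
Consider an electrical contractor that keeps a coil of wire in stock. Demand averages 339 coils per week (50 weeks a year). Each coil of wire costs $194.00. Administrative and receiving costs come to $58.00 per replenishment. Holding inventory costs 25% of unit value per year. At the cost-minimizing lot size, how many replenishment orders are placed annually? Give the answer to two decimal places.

Annual demand D = 339 × 50 = 16,950.
Holding cost H = 0.25 × $194.00 = $48.5000 per unit per year.
Q* = √(2DS/H) = √(2 × 16,950 × 58 / 48.5) ≈ 201.35.
Orders per year = D / Q* = 16,950 / 201.35 ≈ 84.183.

N ≈ 84.18 orders per year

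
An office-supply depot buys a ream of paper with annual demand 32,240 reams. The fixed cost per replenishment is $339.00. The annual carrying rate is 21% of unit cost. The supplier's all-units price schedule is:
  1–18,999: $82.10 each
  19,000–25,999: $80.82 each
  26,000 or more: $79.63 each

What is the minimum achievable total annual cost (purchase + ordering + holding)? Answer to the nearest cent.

TC* ≈ $2,666,317.04

Holding cost per unit per year at price C is H = 0.21·C.
For each price level, check whether its EOQ is feasible; otherwise the best quantity at that price is the breakpoint.
EOQ at $82.10 = 1126.0 (feasible in tier 1): TC = 32,240×$82.10 + (32,240/1126.0)×339 + (1126.0/2)×0.21×$82.10 = $2,666,317.04.
EOQ at $80.82 = 1134.9 < 19000, so use break Q=19000: TC = 32,240×$80.82 + (32,240/19000.0)×339 + (19000.0/2)×0.21×$80.82 = $2,767,447.93.
EOQ at $79.63 = 1143.3 < 26000, so use break Q=26000: TC = 32,240×$79.63 + (32,240/26000.0)×339 + (26000.0/2)×0.21×$79.63 = $2,785,081.46.
Lowest total cost among the candidates is at Q = 1126.0.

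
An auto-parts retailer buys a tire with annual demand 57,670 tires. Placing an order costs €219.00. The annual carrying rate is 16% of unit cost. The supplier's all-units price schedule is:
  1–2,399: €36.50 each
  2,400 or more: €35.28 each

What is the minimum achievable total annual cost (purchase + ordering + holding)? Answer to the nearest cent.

TC* ≈ €2,046,633.75

Holding cost per unit per year at price C is H = 0.16·C.
For each price level, check whether its EOQ is feasible; otherwise the best quantity at that price is the breakpoint.
EOQ at €36.50 = 2079.7 (feasible in tier 1): TC = 57,670×€36.50 + (57,670/2079.7)×219 + (2079.7/2)×0.16×€36.50 = €2,117,100.59.
EOQ at €35.28 = 2115.4 < 2400, so use break Q=2400: TC = 57,670×€35.28 + (57,670/2400.0)×219 + (2400.0/2)×0.16×€35.28 = €2,046,633.75.
Lowest total cost among the candidates is at Q = 2400.0.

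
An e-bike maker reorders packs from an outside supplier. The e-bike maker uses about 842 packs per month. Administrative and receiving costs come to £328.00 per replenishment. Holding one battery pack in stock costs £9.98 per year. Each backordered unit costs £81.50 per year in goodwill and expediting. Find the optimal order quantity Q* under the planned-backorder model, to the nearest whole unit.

Annual demand D = 842 × 12 = 10,104.
With planned backorders, Q* = √(2DS/H) · √((H+B)/B).
√(2DS/H) = √(2 × 10,104 × 328 / 9.98) = 814.954.
√((H+B)/B) = √((9.98+81.5)/81.5) = 1.0595.
Q* ≈ 863.411.

Q* ≈ 863 packs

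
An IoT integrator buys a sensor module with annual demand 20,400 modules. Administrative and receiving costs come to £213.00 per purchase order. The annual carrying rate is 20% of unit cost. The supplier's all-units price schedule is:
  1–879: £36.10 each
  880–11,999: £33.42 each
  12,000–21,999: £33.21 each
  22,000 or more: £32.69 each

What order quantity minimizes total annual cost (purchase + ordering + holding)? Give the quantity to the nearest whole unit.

Q* ≈ 1,140 modules

Holding cost per unit per year at price C is H = 0.20·C.
Candidates are each tier's EOQ (if it falls in that tier) and each price-break quantity.
Tier 1 (£36.10): EOQ = 1097.1 exceeds tier's upper bound 879, so this tier is dominated.
EOQ at £33.42 = 1140.3 (feasible in tier 2): TC = 20,400×£33.42 + (20,400/1140.3)×213 + (1140.3/2)×0.20×£33.42 = £689,389.46.
EOQ at £33.21 = 1143.9 < 12000, so use break Q=12000: TC = 20,400×£33.21 + (20,400/12000.0)×213 + (12000.0/2)×0.20×£33.21 = £717,698.10.
EOQ at £32.69 = 1152.9 < 22000, so use break Q=22000: TC = 20,400×£32.69 + (20,400/22000.0)×213 + (22000.0/2)×0.20×£32.69 = £738,991.51.
Lowest total cost is £689,389.46 at Q = 1140.3.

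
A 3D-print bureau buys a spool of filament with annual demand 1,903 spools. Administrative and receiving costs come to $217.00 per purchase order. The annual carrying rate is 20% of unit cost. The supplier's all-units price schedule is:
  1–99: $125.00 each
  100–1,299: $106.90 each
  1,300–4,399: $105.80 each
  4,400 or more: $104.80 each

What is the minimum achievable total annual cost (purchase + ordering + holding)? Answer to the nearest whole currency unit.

Holding cost per unit per year at price C is H = 0.20·C.
For each price level, check whether its EOQ is feasible; otherwise the best quantity at that price is the breakpoint.
Tier 1 ($125.00): EOQ = 181.8 exceeds tier's upper bound 99, so this tier is dominated.
EOQ at $106.90 = 196.5 (feasible in tier 2): TC = 1,903×$106.90 + (1,903/196.5)×217 + (196.5/2)×0.20×$106.90 = $207,632.82.
EOQ at $105.80 = 197.6 < 1300, so use break Q=1300: TC = 1,903×$105.80 + (1,903/1300.0)×217 + (1300.0/2)×0.20×$105.80 = $215,409.05.
EOQ at $104.80 = 198.5 < 4400, so use break Q=4400: TC = 1,903×$104.80 + (1,903/4400.0)×217 + (4400.0/2)×0.20×$104.80 = $245,640.25.
Lowest total cost among the candidates is at Q = 196.5.

TC* ≈ $207,633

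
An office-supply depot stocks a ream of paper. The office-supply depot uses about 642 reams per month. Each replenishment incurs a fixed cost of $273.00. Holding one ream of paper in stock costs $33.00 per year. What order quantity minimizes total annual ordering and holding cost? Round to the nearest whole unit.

Annual demand D = 642 × 12 = 7,704.
EOQ = √(2DS / H) = √(2 × 7,704 × 273 / 33).
= √(4,206,384 / 33) = √127,466.1818 ≈ 357.024.

Q* ≈ 357 reams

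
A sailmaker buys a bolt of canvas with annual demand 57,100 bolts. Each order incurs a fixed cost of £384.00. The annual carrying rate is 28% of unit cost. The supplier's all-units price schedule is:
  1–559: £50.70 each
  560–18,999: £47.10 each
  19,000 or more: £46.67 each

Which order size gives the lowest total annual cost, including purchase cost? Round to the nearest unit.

Holding cost per unit per year at price C is H = 0.28·C.
Evaluate total cost at each tier's feasible EOQ or, if the EOQ is below the tier, at the tier's minimum quantity.
Tier 1 (£50.70): EOQ = 1757.6 exceeds tier's upper bound 559, so this tier is dominated.
EOQ at £47.10 = 1823.5 (feasible in tier 2): TC = 57,100×£47.10 + (57,100/1823.5)×384 + (1823.5/2)×0.28×£47.10 = £2,713,458.51.
EOQ at £46.67 = 1831.9 < 19000, so use break Q=19000: TC = 57,100×£46.67 + (57,100/19000.0)×384 + (19000.0/2)×0.28×£46.67 = £2,790,153.22.
Lowest total cost is £2,713,458.51 at Q = 1823.5.

Q* ≈ 1,824 bolts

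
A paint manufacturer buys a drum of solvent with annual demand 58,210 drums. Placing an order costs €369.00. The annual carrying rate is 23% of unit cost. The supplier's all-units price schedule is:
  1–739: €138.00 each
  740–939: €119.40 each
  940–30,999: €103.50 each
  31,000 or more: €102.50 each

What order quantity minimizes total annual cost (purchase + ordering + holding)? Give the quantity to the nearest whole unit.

Q* ≈ 1,343 drums

Holding cost per unit per year at price C is H = 0.23·C.
Candidates are each tier's EOQ (if it falls in that tier) and each price-break quantity.
Tier 1 (€138.00): EOQ = 1163.4 exceeds tier's upper bound 739, so this tier is dominated.
Tier 2 (€119.40): EOQ = 1250.7 exceeds tier's upper bound 939, so this tier is dominated.
EOQ at €103.50 = 1343.4 (feasible in tier 3): TC = 58,210×€103.50 + (58,210/1343.4)×369 + (1343.4/2)×0.23×€103.50 = €6,056,713.72.
EOQ at €102.50 = 1349.9 < 31000, so use break Q=31000: TC = 58,210×€102.50 + (58,210/31000.0)×369 + (31000.0/2)×0.23×€102.50 = €6,332,630.39.
Lowest total cost is €6,056,713.72 at Q = 1343.4.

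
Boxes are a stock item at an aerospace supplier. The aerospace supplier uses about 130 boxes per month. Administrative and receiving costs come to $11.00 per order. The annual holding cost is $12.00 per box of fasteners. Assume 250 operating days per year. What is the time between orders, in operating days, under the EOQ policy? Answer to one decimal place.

Annual demand D = 130 × 12 = 1,560.
The optimal lot size = √(2DS/H) = √(2 × 1,560 × 11 / 12) ≈ 53.48.
Cycle time = Q*/D × 250 = 53.48 / 1,560 × 250 ≈ 8.570 days.

T ≈ 8.6 days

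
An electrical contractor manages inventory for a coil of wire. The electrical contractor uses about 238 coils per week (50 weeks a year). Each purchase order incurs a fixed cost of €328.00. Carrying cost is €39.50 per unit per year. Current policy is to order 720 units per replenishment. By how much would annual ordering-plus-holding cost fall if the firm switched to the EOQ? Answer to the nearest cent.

Annual demand D = 238 × 50 = 11,900.
EOQ = √(2DS/H) = √(2 × 11,900 × 328 / 39.5) ≈ 444.56.
Cost at Q* = (D/Q*)S + (Q*/2)H = √(2DSH) ≈ €17,559.98.
Cost at Q = 720: (11,900/720)×328 + (720/2)×39.5 = €5,421.11 + €14,220.00 = €19,641.11.
Excess = €19,641.11 − €17,559.98 = €2,081.13.

Extra cost ≈ €2,081.13 per year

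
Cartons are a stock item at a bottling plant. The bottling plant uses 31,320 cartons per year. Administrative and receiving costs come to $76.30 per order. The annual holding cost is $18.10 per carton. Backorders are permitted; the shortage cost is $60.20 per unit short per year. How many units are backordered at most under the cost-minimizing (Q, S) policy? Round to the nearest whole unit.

S* ≈ 135 cartons

With planned backorders, Q* = √(2DS/H) · √((H+B)/B).
√(2DS/H) = √(2 × 31,320 × 76.3 / 18.1) = 513.865.
√((H+B)/B) = √((18.1+60.2)/60.2) = 1.1405.
Q* ≈ 586.046.
S* = Q* · H/(H+B) = 586.046 × 18.1/78.3 ≈ 135.472.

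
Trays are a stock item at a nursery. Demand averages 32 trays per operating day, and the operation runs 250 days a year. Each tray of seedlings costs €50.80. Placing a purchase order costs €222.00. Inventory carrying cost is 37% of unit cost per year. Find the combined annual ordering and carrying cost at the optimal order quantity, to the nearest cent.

TC* ≈ €8,170.89

Annual demand D = 32 × 250 = 8,000.
Holding cost H = 0.37 × €50.80 = €18.7960 per unit per year.
The optimal lot size = √(2DS/H) = √(2 × 8,000 × 222 / 18.796) ≈ 434.71.
At the optimum the two cost components are equal, so total cost = 2·(Q*/2)H = Q*·H.
Minimum total = √(2DSH) = √(2 × 8,000 × 222 × 18.796) ≈ 8170.887.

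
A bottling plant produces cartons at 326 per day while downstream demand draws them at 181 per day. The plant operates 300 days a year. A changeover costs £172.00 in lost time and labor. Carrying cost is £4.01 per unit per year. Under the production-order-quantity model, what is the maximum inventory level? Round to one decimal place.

Annual demand D = 181 × 300 = 54,300.
Production build-up factor (1 − d/p) = 1 − 181/326 = 0.4448.
Q* = √(2DS / (H(1 − d/p))) = √(2 × 54,300 × 172 / (4.01 × 0.4448)).
= √(18,679,200 / 1.7836) ≈ 3236.173.
Maximum inventory = Q*(1 − d/p) = 3236.173 × 0.4448 ≈ 1439.402.

I_max ≈ 1,439.4 cartons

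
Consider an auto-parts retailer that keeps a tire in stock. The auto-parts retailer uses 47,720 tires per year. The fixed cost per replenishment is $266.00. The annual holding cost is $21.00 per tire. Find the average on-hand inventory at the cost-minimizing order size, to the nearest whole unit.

Average inventory ≈ 550 tires

EOQ = √(2DS/H) = √(2 × 47,720 × 266 / 21) ≈ 1099.50.
Average inventory = Q*/2 ≈ 1099.50 / 2 = 549.751.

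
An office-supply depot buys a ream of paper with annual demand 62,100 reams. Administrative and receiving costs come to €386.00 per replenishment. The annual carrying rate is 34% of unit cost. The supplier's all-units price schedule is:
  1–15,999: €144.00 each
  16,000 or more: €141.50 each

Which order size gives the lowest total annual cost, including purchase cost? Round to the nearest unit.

Q* ≈ 990 reams

Holding cost per unit per year at price C is H = 0.34·C.
For each price level, check whether its EOQ is feasible; otherwise the best quantity at that price is the breakpoint.
EOQ at €144.00 = 989.5 (feasible in tier 1): TC = 62,100×€144.00 + (62,100/989.5)×386 + (989.5/2)×0.34×€144.00 = €8,990,847.92.
EOQ at €141.50 = 998.2 < 16000, so use break Q=16000: TC = 62,100×€141.50 + (62,100/16000.0)×386 + (16000.0/2)×0.34×€141.50 = €9,173,528.16.
Lowest total cost is €8,990,847.92 at Q = 989.5.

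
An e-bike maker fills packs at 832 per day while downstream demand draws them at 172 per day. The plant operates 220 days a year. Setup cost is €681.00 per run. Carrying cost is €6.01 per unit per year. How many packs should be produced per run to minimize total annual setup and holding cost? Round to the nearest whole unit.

Q* ≈ 3,288 packs

Annual demand D = 172 × 220 = 37,840.
Production build-up factor (1 − d/p) = 1 − 172/832 = 0.7933.
Q* = √(2DS / (H(1 − d/p))) = √(2 × 37,840 × 681 / (6.01 × 0.7933)).
= √(51,538,080 / 4.7675) ≈ 3287.885.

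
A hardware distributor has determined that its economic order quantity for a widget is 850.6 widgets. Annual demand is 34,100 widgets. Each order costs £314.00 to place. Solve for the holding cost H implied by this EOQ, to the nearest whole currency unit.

The basic EOQ model gives Q* = √(2DS/H); rearrange for the unknown.
From Q* = √(2DS/H): H = 2DS / Q*² = 2 × 34,100 × 314 / 850.6² = 29.5981.

H ≈ £30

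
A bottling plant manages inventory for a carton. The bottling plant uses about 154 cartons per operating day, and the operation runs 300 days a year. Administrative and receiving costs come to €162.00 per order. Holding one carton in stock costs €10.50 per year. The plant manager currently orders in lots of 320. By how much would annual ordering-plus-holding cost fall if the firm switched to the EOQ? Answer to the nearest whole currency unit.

Annual demand D = 154 × 300 = 46,200.
EOQ = √(2DS/H) = √(2 × 46,200 × 162 / 10.5) ≈ 1193.98.
Cost at Q* = (D/Q*)S + (Q*/2)H = √(2DSH) ≈ €12,536.84.
Cost at Q = 320: (46,200/320)×162 + (320/2)×10.5 = €23,388.75 + €1,680.00 = €25,068.75.
Excess = €25,068.75 − €12,536.84 = €12,531.91.

Extra cost ≈ €12,532 per year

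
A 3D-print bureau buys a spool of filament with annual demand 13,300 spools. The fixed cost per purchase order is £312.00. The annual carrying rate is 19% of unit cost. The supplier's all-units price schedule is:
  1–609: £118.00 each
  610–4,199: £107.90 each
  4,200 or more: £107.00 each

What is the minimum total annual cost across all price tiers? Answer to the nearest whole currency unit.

TC* ≈ £1,448,114

Holding cost per unit per year at price C is H = 0.19·C.
For each price level, check whether its EOQ is feasible; otherwise the best quantity at that price is the breakpoint.
EOQ at £118.00 = 608.4 (feasible in tier 1): TC = 13,300×£118.00 + (13,300/608.4)×312 + (608.4/2)×0.19×£118.00 = £1,583,040.68.
EOQ at £107.90 = 636.3 (feasible in tier 2): TC = 13,300×£107.90 + (13,300/636.3)×312 + (636.3/2)×0.19×£107.90 = £1,448,113.85.
EOQ at £107.00 = 638.9 < 4200, so use break Q=4200: TC = 13,300×£107.00 + (13,300/4200.0)×312 + (4200.0/2)×0.19×£107.00 = £1,466,781.00.
Lowest total cost among the candidates is at Q = 636.3.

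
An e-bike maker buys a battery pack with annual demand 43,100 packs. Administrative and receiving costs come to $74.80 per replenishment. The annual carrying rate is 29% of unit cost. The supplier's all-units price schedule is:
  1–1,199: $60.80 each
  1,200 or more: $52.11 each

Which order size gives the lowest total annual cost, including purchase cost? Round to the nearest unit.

Holding cost per unit per year at price C is H = 0.29·C.
For each price level, check whether its EOQ is feasible; otherwise the best quantity at that price is the breakpoint.
EOQ at $60.80 = 604.7 (feasible in tier 1): TC = 43,100×$60.80 + (43,100/604.7)×74.8 + (604.7/2)×0.29×$60.80 = $2,631,142.41.
EOQ at $52.11 = 653.2 < 1200, so use break Q=1200: TC = 43,100×$52.11 + (43,100/1200.0)×74.8 + (1200.0/2)×0.29×$52.11 = $2,257,694.71.
Lowest total cost is $2,257,694.71 at Q = 1200.0.

Q* ≈ 1,200 packs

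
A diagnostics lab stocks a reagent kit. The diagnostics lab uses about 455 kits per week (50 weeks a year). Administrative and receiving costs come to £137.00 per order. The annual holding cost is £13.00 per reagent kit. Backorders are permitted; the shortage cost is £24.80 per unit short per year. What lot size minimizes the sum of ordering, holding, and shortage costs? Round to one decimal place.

Q* ≈ 854.9 kits

Annual demand D = 455 × 50 = 22,750.
With planned backorders, Q* = √(2DS/H) · √((H+B)/B).
√(2DS/H) = √(2 × 22,750 × 137 / 13) = 692.459.
√((H+B)/B) = √((13+24.8)/24.8) = 1.2346.
Q* ≈ 854.898.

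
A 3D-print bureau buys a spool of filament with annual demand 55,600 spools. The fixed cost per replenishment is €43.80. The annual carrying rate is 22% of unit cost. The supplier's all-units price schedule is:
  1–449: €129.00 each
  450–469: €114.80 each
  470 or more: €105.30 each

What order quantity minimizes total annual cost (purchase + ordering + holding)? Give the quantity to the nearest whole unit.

Holding cost per unit per year at price C is H = 0.22·C.
Candidates are each tier's EOQ (if it falls in that tier) and each price-break quantity.
EOQ at €129.00 = 414.3 (feasible in tier 1): TC = 55,600×€129.00 + (55,600/414.3)×43.8 + (414.3/2)×0.22×€129.00 = €7,184,156.98.
EOQ at €114.80 = 439.1 < 450, so use break Q=450: TC = 55,600×€114.80 + (55,600/450.0)×43.8 + (450.0/2)×0.22×€114.80 = €6,393,974.33.
EOQ at €105.30 = 458.5 < 470, so use break Q=470: TC = 55,600×€105.30 + (55,600/470.0)×43.8 + (470.0/2)×0.22×€105.30 = €5,865,305.46.
Lowest total cost is €5,865,305.46 at Q = 470.0.

Q* ≈ 470 spools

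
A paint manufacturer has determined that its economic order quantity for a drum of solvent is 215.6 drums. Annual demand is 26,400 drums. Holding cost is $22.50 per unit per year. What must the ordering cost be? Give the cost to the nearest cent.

The basic EOQ model gives Q* = √(2DS/H); rearrange for the unknown.
From Q* = √(2DS/H): S = Q*²H / (2D) = 215.6² × 22.5 / (2 × 26,400) = 19.8083.

S ≈ $19.81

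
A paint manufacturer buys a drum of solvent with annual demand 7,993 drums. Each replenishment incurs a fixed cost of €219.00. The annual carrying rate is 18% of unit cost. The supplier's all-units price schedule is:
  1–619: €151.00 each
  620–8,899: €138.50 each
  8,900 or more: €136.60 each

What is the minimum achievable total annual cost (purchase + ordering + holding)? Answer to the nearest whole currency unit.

TC* ≈ €1,117,582

Holding cost per unit per year at price C is H = 0.18·C.
Evaluate total cost at each tier's feasible EOQ or, if the EOQ is below the tier, at the tier's minimum quantity.
EOQ at €151.00 = 358.9 (feasible in tier 1): TC = 7,993×€151.00 + (7,993/358.9)×219 + (358.9/2)×0.18×€151.00 = €1,216,697.76.
EOQ at €138.50 = 374.7 < 620, so use break Q=620: TC = 7,993×€138.50 + (7,993/620.0)×219 + (620.0/2)×0.18×€138.50 = €1,117,582.13.
EOQ at €136.60 = 377.3 < 8900, so use break Q=8900: TC = 7,993×€136.60 + (7,993/8900.0)×219 + (8900.0/2)×0.18×€136.60 = €1,201,457.08.
Lowest total cost among the candidates is at Q = 620.0.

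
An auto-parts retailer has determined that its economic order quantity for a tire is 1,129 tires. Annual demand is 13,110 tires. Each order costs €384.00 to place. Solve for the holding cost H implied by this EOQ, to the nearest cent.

H ≈ €7.90

Invert the EOQ relation Q*² = 2DS/H.
From Q* = √(2DS/H): H = 2DS / Q*² = 2 × 13,110 × 384 / 1,129² = 7.8991.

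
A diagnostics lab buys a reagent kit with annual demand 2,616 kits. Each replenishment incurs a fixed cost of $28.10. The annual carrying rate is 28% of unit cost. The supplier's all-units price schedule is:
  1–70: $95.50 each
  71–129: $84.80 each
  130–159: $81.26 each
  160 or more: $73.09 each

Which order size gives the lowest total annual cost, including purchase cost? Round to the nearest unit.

Q* ≈ 160 kits

Holding cost per unit per year at price C is H = 0.28·C.
Evaluate total cost at each tier's feasible EOQ or, if the EOQ is below the tier, at the tier's minimum quantity.
Tier 1 ($95.50): EOQ = 74.1 exceeds tier's upper bound 70, so this tier is dominated.
EOQ at $84.80 = 78.7 (feasible in tier 2): TC = 2,616×$84.80 + (2,616/78.7)×28.1 + (78.7/2)×0.28×$84.80 = $223,705.17.
EOQ at $81.26 = 80.4 < 130, so use break Q=130: TC = 2,616×$81.26 + (2,616/130.0)×28.1 + (130.0/2)×0.28×$81.26 = $214,620.55.
EOQ at $73.09 = 84.8 < 160, so use break Q=160: TC = 2,616×$73.09 + (2,616/160.0)×28.1 + (160.0/2)×0.28×$73.09 = $193,300.09.
Lowest total cost is $193,300.09 at Q = 160.0.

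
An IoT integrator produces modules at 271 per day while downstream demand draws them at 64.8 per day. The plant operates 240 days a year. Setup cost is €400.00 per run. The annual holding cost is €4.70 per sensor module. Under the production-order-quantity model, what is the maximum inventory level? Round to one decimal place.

I_max ≈ 1,419.2 modules

Annual demand D = 64.8 × 240 = 15,552.
Production build-up factor (1 − d/p) = 1 − 64.8/271 = 0.7609.
Q* = √(2DS / (H(1 − d/p))) = √(2 × 15,552 × 400 / (4.7 × 0.7609)).
= √(12,441,600 / 3.5762) ≈ 1865.218.
Maximum inventory = Q*(1 − d/p) = 1865.218 × 0.7609 ≈ 1419.217.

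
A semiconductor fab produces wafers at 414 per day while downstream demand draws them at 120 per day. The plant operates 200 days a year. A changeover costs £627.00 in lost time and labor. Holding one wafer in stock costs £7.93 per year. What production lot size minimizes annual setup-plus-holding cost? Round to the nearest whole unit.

Annual demand D = 120 × 200 = 24,000.
Production build-up factor (1 − d/p) = 1 − 120/414 = 0.7101.
Q* = √(2DS / (H(1 − d/p))) = √(2 × 24,000 × 627 / (7.93 × 0.7101)).
= √(30,096,000 / 5.6314) ≈ 2311.768.

Q* ≈ 2,312 wafers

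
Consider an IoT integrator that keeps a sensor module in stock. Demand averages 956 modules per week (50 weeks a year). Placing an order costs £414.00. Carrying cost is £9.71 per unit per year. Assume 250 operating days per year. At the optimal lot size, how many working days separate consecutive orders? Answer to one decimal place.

Annual demand D = 956 × 50 = 47,800.
The optimal lot size = √(2DS/H) = √(2 × 47,800 × 414 / 9.71) ≈ 2018.92.
Cycle time = Q*/D × 250 = 2018.92 / 47,800 × 250 ≈ 10.559 days.

T ≈ 10.6 days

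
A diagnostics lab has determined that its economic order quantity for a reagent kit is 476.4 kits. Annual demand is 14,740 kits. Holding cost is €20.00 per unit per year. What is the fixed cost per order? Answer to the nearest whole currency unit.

The basic EOQ model gives Q* = √(2DS/H); rearrange for the unknown.
From Q* = √(2DS/H): S = Q*²H / (2D) = 476.4² × 20 / (2 × 14,740) = 153.9735.

S ≈ €154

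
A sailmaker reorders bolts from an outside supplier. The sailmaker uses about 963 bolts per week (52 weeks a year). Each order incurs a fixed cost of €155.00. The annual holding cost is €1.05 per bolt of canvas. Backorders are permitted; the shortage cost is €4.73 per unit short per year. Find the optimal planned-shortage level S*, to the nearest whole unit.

S* ≈ 772 bolts

Annual demand D = 963 × 52 = 50,076.
With planned backorders, Q* = √(2DS/H) · √((H+B)/B).
√(2DS/H) = √(2 × 50,076 × 155 / 1.05) = 3845.041.
√((H+B)/B) = √((1.05+4.73)/4.73) = 1.1054.
Q* ≈ 4250.445.
S* = Q* · H/(H+B) = 4250.445 × 1.05/5.78 ≈ 772.140.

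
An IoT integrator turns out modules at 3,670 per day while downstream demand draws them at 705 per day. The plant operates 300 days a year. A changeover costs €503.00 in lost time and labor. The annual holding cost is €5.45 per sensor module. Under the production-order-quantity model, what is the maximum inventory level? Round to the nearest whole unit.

I_max ≈ 5,616 modules

Annual demand D = 705 × 300 = 211,500.
Production build-up factor (1 − d/p) = 1 − 705/3,670 = 0.8079.
Q* = √(2DS / (H(1 − d/p))) = √(2 × 211,500 × 503 / (5.45 × 0.8079)).
= √(212,769,000 / 4.4031) ≈ 6951.469.
Maximum inventory = Q*(1 − d/p) = 6951.469 × 0.8079 ≈ 5616.105.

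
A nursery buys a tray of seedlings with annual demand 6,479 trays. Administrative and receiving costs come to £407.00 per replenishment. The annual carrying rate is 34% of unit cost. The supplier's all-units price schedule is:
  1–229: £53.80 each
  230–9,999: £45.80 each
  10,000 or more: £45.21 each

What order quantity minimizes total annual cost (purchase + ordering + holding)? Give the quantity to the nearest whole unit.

Holding cost per unit per year at price C is H = 0.34·C.
For each price level, check whether its EOQ is feasible; otherwise the best quantity at that price is the breakpoint.
Tier 1 (£53.80): EOQ = 537.0 exceeds tier's upper bound 229, so this tier is dominated.
EOQ at £45.80 = 582.0 (feasible in tier 2): TC = 6,479×£45.80 + (6,479/582.0)×407 + (582.0/2)×0.34×£45.80 = £305,800.50.
EOQ at £45.21 = 585.7 < 10000, so use break Q=10000: TC = 6,479×£45.21 + (6,479/10000.0)×407 + (10000.0/2)×0.34×£45.21 = £370,036.29.
Lowest total cost is £305,800.50 at Q = 582.0.

Q* ≈ 582 trays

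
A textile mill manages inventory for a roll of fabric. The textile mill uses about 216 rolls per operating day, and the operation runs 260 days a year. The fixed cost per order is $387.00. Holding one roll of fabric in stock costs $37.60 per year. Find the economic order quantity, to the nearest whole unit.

Annual demand D = 216 × 260 = 56,160.
EOQ = √(2DS / H) = √(2 × 56,160 × 387 / 37.6).
= √(43,467,840 / 37.6) = √1,156,059.5745 ≈ 1075.202.

Q* ≈ 1,075 rolls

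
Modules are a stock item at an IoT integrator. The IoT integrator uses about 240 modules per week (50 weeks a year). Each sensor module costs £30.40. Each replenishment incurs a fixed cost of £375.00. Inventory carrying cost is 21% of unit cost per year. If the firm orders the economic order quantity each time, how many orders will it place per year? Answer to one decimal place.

N ≈ 10.1 orders per year

Annual demand D = 240 × 50 = 12,000.
Holding cost H = 0.21 × £30.40 = £6.3840 per unit per year.
Q* = √(2DS/H) = √(2 × 12,000 × 375 / 6.384) ≈ 1187.34.
Orders per year = D / Q* = 12,000 / 1187.34 ≈ 10.107.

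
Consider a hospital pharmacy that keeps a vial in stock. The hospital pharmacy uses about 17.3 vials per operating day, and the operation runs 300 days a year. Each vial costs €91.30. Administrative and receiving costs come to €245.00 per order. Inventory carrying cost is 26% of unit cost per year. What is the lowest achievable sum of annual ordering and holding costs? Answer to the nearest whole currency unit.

TC* ≈ €7,770

Annual demand D = 17.3 × 300 = 5,190.
Holding cost H = 0.26 × €91.30 = €23.7380 per unit per year.
Q* = √(2DS/H) = √(2 × 5,190 × 245 / 23.738) ≈ 327.31.
At Q*, ordering cost (D/Q*)S equals holding cost (Q*/2)H, each = √(DSH/2).
Minimum total = √(2DSH) = √(2 × 5,190 × 245 × 23.738) ≈ 7769.692.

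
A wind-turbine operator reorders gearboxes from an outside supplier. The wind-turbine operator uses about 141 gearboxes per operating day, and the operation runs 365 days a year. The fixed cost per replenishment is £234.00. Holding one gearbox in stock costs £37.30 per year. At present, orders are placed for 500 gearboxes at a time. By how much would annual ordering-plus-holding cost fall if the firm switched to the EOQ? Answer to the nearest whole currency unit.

Extra cost ≈ £3,437 per year

Annual demand D = 141 × 365 = 51,465.
EOQ = √(2DS/H) = √(2 × 51,465 × 234 / 37.3) ≈ 803.57.
Cost at Q* = (D/Q*)S + (Q*/2)H = √(2DSH) ≈ £29,973.22.
Cost at Q = 500: (51,465/500)×234 + (500/2)×37.3 = £24,085.62 + £9,325.00 = £33,410.62.
Excess = £33,410.62 − £29,973.22 = £3,437.40.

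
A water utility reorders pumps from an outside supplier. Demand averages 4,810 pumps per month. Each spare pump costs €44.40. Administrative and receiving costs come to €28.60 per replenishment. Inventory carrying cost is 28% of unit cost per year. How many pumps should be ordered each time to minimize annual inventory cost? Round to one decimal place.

Q* ≈ 515.3 pumps

Annual demand D = 4,810 × 12 = 57,720.
Holding cost H = 0.28 × €44.40 = €12.4320 per unit per year.
EOQ = √(2DS / H) = √(2 × 57,720 × 28.6 / 12.432).
= √(3,301,584 / 12.432) = √265,571.4286 ≈ 515.336.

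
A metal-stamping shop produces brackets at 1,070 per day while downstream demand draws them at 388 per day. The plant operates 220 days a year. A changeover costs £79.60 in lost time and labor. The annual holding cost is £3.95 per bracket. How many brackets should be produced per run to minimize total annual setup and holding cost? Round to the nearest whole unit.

Annual demand D = 388 × 220 = 85,360.
Production build-up factor (1 − d/p) = 1 − 388/1,070 = 0.6374.
Q* = √(2DS / (H(1 − d/p))) = √(2 × 85,360 × 79.6 / (3.95 × 0.6374)).
= √(13,589,312 / 2.5177) ≈ 2323.271.

Q* ≈ 2,323 brackets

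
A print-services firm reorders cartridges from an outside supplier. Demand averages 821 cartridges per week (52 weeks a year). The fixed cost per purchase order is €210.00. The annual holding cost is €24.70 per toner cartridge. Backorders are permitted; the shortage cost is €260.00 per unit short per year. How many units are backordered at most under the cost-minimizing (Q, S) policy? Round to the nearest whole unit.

Annual demand D = 821 × 52 = 42,692.
With planned backorders, Q* = √(2DS/H) · √((H+B)/B).
√(2DS/H) = √(2 × 42,692 × 210 / 24.7) = 852.019.
√((H+B)/B) = √((24.7+260)/260) = 1.0464.
Q* ≈ 891.572.
S* = Q* · H/(H+B) = 891.572 × 24.7/284.7 ≈ 77.351.

S* ≈ 77 cartridges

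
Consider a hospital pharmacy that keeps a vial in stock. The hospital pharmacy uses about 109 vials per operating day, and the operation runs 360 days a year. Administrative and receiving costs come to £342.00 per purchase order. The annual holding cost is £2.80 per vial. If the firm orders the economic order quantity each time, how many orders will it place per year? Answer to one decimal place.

N ≈ 12.7 orders per year

Annual demand D = 109 × 360 = 39,240.
The optimal lot size = √(2DS/H) = √(2 × 39,240 × 342 / 2.8) ≈ 3096.09.
Orders per year = D / Q* = 39,240 / 3096.09 ≈ 12.674.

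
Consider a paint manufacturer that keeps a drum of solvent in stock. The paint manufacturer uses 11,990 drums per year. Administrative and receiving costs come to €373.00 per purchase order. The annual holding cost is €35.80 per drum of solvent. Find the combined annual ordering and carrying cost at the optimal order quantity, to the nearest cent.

Q* = √(2DS/H) = √(2 × 11,990 × 373 / 35.8) ≈ 499.85.
At Q*, ordering cost (D/Q*)S equals holding cost (Q*/2)H, each = √(DSH/2).
Minimum total = √(2DSH) = √(2 × 11,990 × 373 × 35.8) ≈ 17894.539.

TC* ≈ €17,894.54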